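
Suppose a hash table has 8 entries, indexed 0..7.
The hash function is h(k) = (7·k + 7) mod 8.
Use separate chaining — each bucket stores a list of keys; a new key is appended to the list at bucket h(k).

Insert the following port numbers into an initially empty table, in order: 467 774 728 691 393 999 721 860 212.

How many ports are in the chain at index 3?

467 → bucket 4
774 → bucket 1
728 → bucket 7
691 → bucket 4 (collision)
393 → bucket 6
999 → bucket 0
721 → bucket 6 (collision)
860 → bucket 3
212 → bucket 3 (collision)
Final buckets:
0: 999
1: 774
2: -
3: 860 -> 212
4: 467 -> 691
5: -
6: 393 -> 721
7: 728

2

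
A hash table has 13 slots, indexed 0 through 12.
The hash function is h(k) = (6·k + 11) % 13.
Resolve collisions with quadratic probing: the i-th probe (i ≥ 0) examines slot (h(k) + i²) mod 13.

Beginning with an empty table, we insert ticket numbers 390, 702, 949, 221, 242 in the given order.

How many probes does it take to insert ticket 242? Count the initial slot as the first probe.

2

390: h=11 -> slot 11
702: h=11, probe 11,12 -> slot 12
949: h=11, probe 11,12,2 -> slot 2
221: h=11, probe 11,12,2,7 -> slot 7
242: h=7, probe 7,8 -> slot 8
Table: [-, -, 949, -, -, -, -, 221, 242, -, -, 390, 702]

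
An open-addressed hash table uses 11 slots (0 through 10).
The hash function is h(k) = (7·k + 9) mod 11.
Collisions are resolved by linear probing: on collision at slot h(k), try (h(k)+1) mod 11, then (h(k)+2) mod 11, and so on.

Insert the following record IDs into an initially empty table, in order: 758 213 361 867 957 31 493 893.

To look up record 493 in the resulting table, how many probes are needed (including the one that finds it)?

5

758: h=2 → slot 2
213: h=4 → slot 4
361: h=6 → slot 6
867: h=6, probe 6,7 → slot 7
957: h=9 → slot 9
31: h=6, probe 6,7,8 → slot 8
493: h=6, probe 6,7,8,9,10 → slot 10
893: h=1 → slot 1
Table: [., 893, 758, ., 213, ., 361, 867, 31, 957, 493]
Lookup 493: h=6, probe 6,7,8,9,10 → found at 10.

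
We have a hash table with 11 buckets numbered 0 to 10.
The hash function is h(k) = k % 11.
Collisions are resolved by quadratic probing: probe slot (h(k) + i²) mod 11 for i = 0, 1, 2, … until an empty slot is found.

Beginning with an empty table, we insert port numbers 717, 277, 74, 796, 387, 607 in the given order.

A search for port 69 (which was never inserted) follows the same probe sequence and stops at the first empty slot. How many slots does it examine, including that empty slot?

3

717: h=2 => slot 2
277: h=2, probe 2,3 => slot 3
74: h=8 => slot 8
796: h=4 => slot 4
387: h=2, probe 2,3,6 => slot 6
607: h=2, probe 2,3,6,0 => slot 0
Table: [607, _, 717, 277, 796, _, 387, _, 74, _, _]
Lookup 69: h=3, probe 3,4,7 → slot 7 empty, not found.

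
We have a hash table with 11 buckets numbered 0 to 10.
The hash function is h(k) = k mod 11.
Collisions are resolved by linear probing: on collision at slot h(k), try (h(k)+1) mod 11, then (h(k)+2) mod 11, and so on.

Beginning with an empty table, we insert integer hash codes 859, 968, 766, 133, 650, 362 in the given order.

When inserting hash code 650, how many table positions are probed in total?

3

859 hashes to 1; slot 1 is free => place at 1.
968 hashes to 0; slot 0 is free => place at 0.
766 hashes to 7; slot 7 is free => place at 7.
133 hashes to 1; 1 taken => place at 2.
650 hashes to 1; 1,2 taken => place at 3.
362 hashes to 10; slot 10 is free => place at 10.
Table: [968, 859, 133, 650, _, _, _, 766, _, _, 362]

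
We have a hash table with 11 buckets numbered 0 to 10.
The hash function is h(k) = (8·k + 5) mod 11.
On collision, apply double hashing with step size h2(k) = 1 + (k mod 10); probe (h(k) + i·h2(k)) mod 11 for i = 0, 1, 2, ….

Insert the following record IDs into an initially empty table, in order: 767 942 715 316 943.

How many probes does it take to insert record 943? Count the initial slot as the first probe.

767 hashes to 3; slot 3 is free → place at 3.
942 hashes to 6; slot 6 is free → place at 6.
715 hashes to 5; slot 5 is free → place at 5.
316 hashes to 3, h2=7; 3 taken → place at 10.
943 hashes to 3, h2=4; 3 taken → place at 7.
Table: [-, -, -, 767, -, 715, 942, 943, -, -, 316]

2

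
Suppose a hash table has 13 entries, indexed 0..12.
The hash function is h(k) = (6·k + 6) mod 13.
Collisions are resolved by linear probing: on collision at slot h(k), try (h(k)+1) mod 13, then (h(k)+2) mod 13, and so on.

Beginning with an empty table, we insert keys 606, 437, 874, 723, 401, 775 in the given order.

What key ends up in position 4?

606 hashes to 2; slot 2 is free => place at 2.
437 hashes to 2; 2 taken => place at 3.
874 hashes to 11; slot 11 is free => place at 11.
723 hashes to 2; 2,3 taken => place at 4.
401 hashes to 7; slot 7 is free => place at 7.
775 hashes to 2; 2,3,4 taken => place at 5.
Table: [—, —, 606, 437, 723, 775, —, 401, —, —, —, 874, —]

723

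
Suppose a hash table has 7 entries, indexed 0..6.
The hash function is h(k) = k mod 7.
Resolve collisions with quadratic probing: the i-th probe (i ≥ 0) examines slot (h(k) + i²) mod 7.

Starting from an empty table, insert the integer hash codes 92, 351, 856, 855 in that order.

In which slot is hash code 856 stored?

92 hashes to 1; slot 1 is free => place at 1.
351 hashes to 1; 1 taken => place at 2.
856 hashes to 2; 2 taken => place at 3.
855 hashes to 1; 1,2 taken => place at 5.
Table: [., 92, 351, 856, ., 855, .]

3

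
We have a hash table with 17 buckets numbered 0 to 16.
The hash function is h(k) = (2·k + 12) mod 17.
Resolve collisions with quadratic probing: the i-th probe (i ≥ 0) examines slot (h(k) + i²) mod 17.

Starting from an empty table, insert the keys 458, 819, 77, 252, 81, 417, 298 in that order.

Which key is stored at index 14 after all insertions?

458: h=10 => slot 10
819: h=1 => slot 1
77: h=13 => slot 13
252: h=6 => slot 6
81: h=4 => slot 4
417: h=13, probe 13,14 => slot 14
298: h=13, probe 13,14,0 => slot 0
Table: [298, 819, _, _, 81, _, 252, _, _, _, 458, _, _, 77, 417, _, _]

417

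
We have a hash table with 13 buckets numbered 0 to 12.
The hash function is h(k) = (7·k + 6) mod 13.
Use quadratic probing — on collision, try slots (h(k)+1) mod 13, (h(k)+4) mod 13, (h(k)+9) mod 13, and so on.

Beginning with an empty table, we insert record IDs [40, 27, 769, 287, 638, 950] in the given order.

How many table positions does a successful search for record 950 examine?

5

40 hashes to 0; slot 0 is free -> place at 0.
27 hashes to 0; 0 taken -> place at 1.
769 hashes to 7; slot 7 is free -> place at 7.
287 hashes to 0; 0,1 taken -> place at 4.
638 hashes to 0; 0,1,4 taken -> place at 9.
950 hashes to 0; 0,1,4,9 taken -> place at 3.
Table: [40, 27, ., 950, 287, ., ., 769, ., 638, ., ., .]
Lookup 950: h=0, probe 0,1,4,9,3 → found at 3.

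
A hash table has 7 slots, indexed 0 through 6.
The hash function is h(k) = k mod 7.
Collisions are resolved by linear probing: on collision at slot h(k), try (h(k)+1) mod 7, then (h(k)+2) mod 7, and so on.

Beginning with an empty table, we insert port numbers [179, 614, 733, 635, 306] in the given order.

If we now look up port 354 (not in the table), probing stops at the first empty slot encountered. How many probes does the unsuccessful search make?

Insert 179: h=4, slot 4 empty -> index 4.
Insert 614: h=5, slot 5 empty -> index 5.
Insert 733: h=5, slot 5 occupied -> index 6.
Insert 635: h=5, slots 5,6 occupied -> index 0.
Insert 306: h=5, slots 5,6,0 occupied -> index 1.
Table: [635, 306, ., ., 179, 614, 733]
Lookup 354: h=4, probe 4,5,6,0,1,2 → slot 2 empty, not found.

6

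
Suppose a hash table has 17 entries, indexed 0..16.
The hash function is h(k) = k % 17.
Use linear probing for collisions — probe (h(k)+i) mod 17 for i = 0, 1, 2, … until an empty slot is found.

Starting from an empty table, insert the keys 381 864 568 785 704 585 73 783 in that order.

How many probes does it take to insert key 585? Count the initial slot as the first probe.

381: h=7 => slot 7
864: h=14 => slot 14
568: h=7, probe 7,8 => slot 8
785: h=3 => slot 3
704: h=7, probe 7,8,9 => slot 9
585: h=7, probe 7,8,9,10 => slot 10
73: h=5 => slot 5
783: h=1 => slot 1
Table: [—, 783, —, 785, —, 73, —, 381, 568, 704, 585, —, —, —, 864, —, —]

4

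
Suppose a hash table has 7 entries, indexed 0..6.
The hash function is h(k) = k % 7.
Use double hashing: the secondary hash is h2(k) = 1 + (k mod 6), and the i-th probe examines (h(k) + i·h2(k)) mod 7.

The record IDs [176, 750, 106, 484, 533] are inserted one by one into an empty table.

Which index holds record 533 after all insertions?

0

176: h=1 => slot 1
750: h=1, h2=1, probe 1,2 => slot 2
106: h=1, h2=5, probe 1,6 => slot 6
484: h=1, h2=5, probe 1,6,4 => slot 4
533: h=1, h2=6, probe 1,0 => slot 0
Table: [533, 176, 750, ∅, 484, ∅, 106]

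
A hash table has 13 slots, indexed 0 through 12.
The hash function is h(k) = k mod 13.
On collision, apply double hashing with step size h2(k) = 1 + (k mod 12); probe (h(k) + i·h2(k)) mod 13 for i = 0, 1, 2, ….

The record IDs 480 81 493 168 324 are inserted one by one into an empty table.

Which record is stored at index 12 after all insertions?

480

Insert 480: h=12, slot 12 empty -> index 12.
Insert 81: h=3, slot 3 empty -> index 3.
Insert 493: h=12, h2=2, slot 12 occupied -> index 1.
Insert 168: h=12, h2=1, slot 12 occupied -> index 0.
Insert 324: h=12, h2=1, slots 12,0,1 occupied -> index 2.
Table: [168, 493, 324, 81, —, —, —, —, —, —, —, —, 480]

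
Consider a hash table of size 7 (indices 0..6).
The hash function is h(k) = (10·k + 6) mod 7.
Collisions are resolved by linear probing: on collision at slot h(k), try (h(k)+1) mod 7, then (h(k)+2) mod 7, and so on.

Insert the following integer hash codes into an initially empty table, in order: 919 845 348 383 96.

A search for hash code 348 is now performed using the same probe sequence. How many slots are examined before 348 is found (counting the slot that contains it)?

919: h=5 → slot 5
845: h=0 → slot 0
348: h=0, probe 0,1 → slot 1
383: h=0, probe 0,1,2 → slot 2
96: h=0, probe 0,1,2,3 → slot 3
Table: [845, 348, 383, 96, ., 919, .]
Lookup 348: h=0, probe 0,1 → found at 1.

2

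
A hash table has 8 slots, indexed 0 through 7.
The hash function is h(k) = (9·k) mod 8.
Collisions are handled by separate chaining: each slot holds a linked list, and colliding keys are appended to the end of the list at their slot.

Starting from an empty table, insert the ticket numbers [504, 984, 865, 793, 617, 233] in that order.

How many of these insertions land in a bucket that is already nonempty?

504 -> bucket 0
984 -> bucket 0 (collision)
865 -> bucket 1
793 -> bucket 1 (collision)
617 -> bucket 1 (collision)
233 -> bucket 1 (collision)
Final buckets:
0: 504 -> 984
1: 865 -> 793 -> 617 -> 233
2: _
3: _
4: _
5: _
6: _
7: _

4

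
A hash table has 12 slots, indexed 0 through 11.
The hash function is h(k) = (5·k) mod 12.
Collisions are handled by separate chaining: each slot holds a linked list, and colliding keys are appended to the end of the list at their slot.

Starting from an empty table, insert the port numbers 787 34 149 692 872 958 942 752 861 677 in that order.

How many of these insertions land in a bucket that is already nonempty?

4

787 -> bucket 11
34 -> bucket 2
149 -> bucket 1
692 -> bucket 4
872 -> bucket 4 (collision)
958 -> bucket 2 (collision)
942 -> bucket 6
752 -> bucket 4 (collision)
861 -> bucket 9
677 -> bucket 1 (collision)
Final buckets:
0: -
1: 149 -> 677
2: 34 -> 958
3: -
4: 692 -> 872 -> 752
5: -
6: 942
7: -
8: -
9: 861
10: -
11: 787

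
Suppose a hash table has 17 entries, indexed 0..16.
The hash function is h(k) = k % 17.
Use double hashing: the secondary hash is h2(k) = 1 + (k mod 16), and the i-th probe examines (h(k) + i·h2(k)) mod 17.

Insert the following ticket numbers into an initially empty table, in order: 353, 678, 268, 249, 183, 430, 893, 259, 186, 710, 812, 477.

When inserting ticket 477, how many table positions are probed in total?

3

353 hashes to 13; slot 13 is free => place at 13.
678 hashes to 15; slot 15 is free => place at 15.
268 hashes to 13, h2=13; 13 taken => place at 9.
249 hashes to 11; slot 11 is free => place at 11.
183 hashes to 13, h2=8; 13 taken => place at 4.
430 hashes to 5; slot 5 is free => place at 5.
893 hashes to 9, h2=14; 9 taken => place at 6.
259 hashes to 4, h2=4; 4 taken => place at 8.
186 hashes to 16; slot 16 is free => place at 16.
710 hashes to 13, h2=7; 13 taken => place at 3.
812 hashes to 13, h2=13; 13,9,5 taken => place at 1.
477 hashes to 1, h2=14; 1,15 taken => place at 12.
Table: [∅, 812, ∅, 710, 183, 430, 893, ∅, 259, 268, ∅, 249, 477, 353, ∅, 678, 186]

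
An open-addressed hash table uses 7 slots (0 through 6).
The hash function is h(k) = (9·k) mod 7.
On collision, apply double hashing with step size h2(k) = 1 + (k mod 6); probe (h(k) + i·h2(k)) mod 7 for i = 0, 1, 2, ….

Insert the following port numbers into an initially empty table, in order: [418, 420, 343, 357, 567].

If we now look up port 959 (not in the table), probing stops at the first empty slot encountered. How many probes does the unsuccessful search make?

418: h=3 => slot 3
420: h=0 => slot 0
343: h=0, h2=2, probe 0,2 => slot 2
357: h=0, h2=4, probe 0,4 => slot 4
567: h=0, h2=4, probe 0,4,1 => slot 1
Table: [420, 567, 343, 418, 357, —, —]
Lookup 959: h=0, h2=6, probe 0,6 → slot 6 empty, not found.

2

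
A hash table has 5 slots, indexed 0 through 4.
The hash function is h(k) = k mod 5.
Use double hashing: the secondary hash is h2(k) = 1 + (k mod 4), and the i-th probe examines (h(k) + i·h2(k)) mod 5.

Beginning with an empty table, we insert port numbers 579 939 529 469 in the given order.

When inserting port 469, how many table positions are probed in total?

4

579: h=4 -> slot 4
939: h=4, h2=4, probe 4,3 -> slot 3
529: h=4, h2=2, probe 4,1 -> slot 1
469: h=4, h2=2, probe 4,1,3,0 -> slot 0
Table: [469, 529, ∅, 939, 579]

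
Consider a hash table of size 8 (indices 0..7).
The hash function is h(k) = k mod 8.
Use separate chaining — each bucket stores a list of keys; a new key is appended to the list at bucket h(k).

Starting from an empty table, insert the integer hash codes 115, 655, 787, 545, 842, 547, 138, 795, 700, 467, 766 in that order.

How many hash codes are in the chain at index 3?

5

115 -> bucket 3
655 -> bucket 7
787 -> bucket 3 (collision)
545 -> bucket 1
842 -> bucket 2
547 -> bucket 3 (collision)
138 -> bucket 2 (collision)
795 -> bucket 3 (collision)
700 -> bucket 4
467 -> bucket 3 (collision)
766 -> bucket 6
Final buckets:
0: -
1: 545
2: 842 -> 138
3: 115 -> 787 -> 547 -> 795 -> 467
4: 700
5: -
6: 766
7: 655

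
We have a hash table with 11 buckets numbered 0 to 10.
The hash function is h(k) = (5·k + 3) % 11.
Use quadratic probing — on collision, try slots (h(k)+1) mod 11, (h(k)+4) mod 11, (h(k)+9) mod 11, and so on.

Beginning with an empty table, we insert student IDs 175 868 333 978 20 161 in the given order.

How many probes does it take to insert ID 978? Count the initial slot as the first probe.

175 hashes to 9; slot 9 is free → place at 9.
868 hashes to 9; 9 taken → place at 10.
333 hashes to 7; slot 7 is free → place at 7.
978 hashes to 9; 9,10 taken → place at 2.
20 hashes to 4; slot 4 is free → place at 4.
161 hashes to 5; slot 5 is free → place at 5.
Table: [., ., 978, ., 20, 161, ., 333, ., 175, 868]

3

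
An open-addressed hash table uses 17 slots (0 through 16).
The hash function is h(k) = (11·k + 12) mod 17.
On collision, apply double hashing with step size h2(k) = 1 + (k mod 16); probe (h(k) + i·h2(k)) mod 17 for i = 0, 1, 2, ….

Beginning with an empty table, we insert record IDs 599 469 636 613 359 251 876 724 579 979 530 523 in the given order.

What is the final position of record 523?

14

Insert 599: h=5, slot 5 empty → index 5.
Insert 469: h=3, slot 3 empty → index 3.
Insert 636: h=4, slot 4 empty → index 4.
Insert 613: h=6, slot 6 empty → index 6.
Insert 359: h=0, slot 0 empty → index 0.
Insert 251: h=2, slot 2 empty → index 2.
Insert 876: h=9, slot 9 empty → index 9.
Insert 724: h=3, h2=5, slot 3 occupied → index 8.
Insert 579: h=6, h2=4, slot 6 occupied → index 10.
Insert 979: h=3, h2=4, slot 3 occupied → index 7.
Insert 530: h=11, slot 11 empty → index 11.
Insert 523: h=2, h2=12, slot 2 occupied → index 14.
Table: [359, —, 251, 469, 636, 599, 613, 979, 724, 876, 579, 530, —, —, 523, —, —]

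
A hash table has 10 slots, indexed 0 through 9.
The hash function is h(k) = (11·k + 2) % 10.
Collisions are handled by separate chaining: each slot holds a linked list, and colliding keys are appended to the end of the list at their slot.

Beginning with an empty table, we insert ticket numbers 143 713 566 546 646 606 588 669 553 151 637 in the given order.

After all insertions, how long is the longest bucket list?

4

Insert 143: h=5, bucket 5 empty → new chain.
Insert 713: h=5, bucket 5 nonempty → append to chain.
Insert 566: h=8, bucket 8 empty → new chain.
Insert 546: h=8, bucket 8 nonempty → append to chain.
Insert 646: h=8, bucket 8 nonempty → append to chain.
Insert 606: h=8, bucket 8 nonempty → append to chain.
Insert 588: h=0, bucket 0 empty → new chain.
Insert 669: h=1, bucket 1 empty → new chain.
Insert 553: h=5, bucket 5 nonempty → append to chain.
Insert 151: h=3, bucket 3 empty → new chain.
Insert 637: h=9, bucket 9 empty → new chain.
Final buckets:
0: 588
1: 669
2: ∅
3: 151
4: ∅
5: 143 -> 713 -> 553
6: ∅
7: ∅
8: 566 -> 546 -> 646 -> 606
9: 637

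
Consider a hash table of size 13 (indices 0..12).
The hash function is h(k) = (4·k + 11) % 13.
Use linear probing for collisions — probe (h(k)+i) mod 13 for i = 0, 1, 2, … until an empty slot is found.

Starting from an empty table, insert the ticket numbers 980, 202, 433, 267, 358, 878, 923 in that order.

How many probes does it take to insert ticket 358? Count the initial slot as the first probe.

Insert 980: h=5, slot 5 empty -> index 5.
Insert 202: h=0, slot 0 empty -> index 0.
Insert 433: h=1, slot 1 empty -> index 1.
Insert 267: h=0, slots 0,1 occupied -> index 2.
Insert 358: h=0, slots 0,1,2 occupied -> index 3.
Insert 878: h=0, slots 0,1,2,3 occupied -> index 4.
Insert 923: h=11, slot 11 empty -> index 11.
Table: [202, 433, 267, 358, 878, 980, —, —, —, —, —, 923, —]

4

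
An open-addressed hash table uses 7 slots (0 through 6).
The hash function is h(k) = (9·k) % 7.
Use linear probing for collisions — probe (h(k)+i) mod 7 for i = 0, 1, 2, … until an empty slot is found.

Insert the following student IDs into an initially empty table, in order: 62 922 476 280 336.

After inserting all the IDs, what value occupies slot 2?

336

62: h=5 => slot 5
922: h=3 => slot 3
476: h=0 => slot 0
280: h=0, probe 0,1 => slot 1
336: h=0, probe 0,1,2 => slot 2
Table: [476, 280, 336, 922, -, 62, -]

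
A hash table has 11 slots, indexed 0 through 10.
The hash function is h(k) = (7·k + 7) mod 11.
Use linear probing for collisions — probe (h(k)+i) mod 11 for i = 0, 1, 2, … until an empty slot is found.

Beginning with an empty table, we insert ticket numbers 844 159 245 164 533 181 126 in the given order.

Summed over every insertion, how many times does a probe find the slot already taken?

8

844: h=8 => slot 8
159: h=9 => slot 9
245: h=6 => slot 6
164: h=0 => slot 0
533: h=9, probe 9,10 => slot 10
181: h=9, probe 9,10,0,1 => slot 1
126: h=9, probe 9,10,0,1,2 => slot 2
Table: [164, 181, 126, _, _, _, 245, _, 844, 159, 533]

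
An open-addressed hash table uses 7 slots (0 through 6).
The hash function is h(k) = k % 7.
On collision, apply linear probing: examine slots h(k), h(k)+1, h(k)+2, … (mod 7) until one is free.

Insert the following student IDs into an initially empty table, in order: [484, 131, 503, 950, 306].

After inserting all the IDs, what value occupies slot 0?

950

Insert 484: h=1, slot 1 empty → index 1.
Insert 131: h=5, slot 5 empty → index 5.
Insert 503: h=6, slot 6 empty → index 6.
Insert 950: h=5, slots 5,6 occupied → index 0.
Insert 306: h=5, slots 5,6,0,1 occupied → index 2.
Table: [950, 484, 306, -, -, 131, 503]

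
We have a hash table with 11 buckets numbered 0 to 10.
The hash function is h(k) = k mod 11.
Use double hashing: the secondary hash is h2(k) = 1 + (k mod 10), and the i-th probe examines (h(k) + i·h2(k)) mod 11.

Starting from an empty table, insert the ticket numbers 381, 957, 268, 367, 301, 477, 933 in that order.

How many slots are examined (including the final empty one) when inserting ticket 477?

Insert 381: h=7, slot 7 empty => index 7.
Insert 957: h=0, slot 0 empty => index 0.
Insert 268: h=4, slot 4 empty => index 4.
Insert 367: h=4, h2=8, slot 4 occupied => index 1.
Insert 301: h=4, h2=2, slot 4 occupied => index 6.
Insert 477: h=4, h2=8, slots 4,1 occupied => index 9.
Insert 933: h=9, h2=4, slot 9 occupied => index 2.
Table: [957, 367, 933, -, 268, -, 301, 381, -, 477, -]

3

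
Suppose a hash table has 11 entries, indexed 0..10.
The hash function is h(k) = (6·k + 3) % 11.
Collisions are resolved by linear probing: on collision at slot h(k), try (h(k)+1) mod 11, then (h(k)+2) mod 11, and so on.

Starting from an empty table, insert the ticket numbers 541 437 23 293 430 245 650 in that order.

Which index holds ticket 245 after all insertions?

Insert 541: h=4, slot 4 empty => index 4.
Insert 437: h=7, slot 7 empty => index 7.
Insert 23: h=9, slot 9 empty => index 9.
Insert 293: h=1, slot 1 empty => index 1.
Insert 430: h=9, slot 9 occupied => index 10.
Insert 245: h=10, slot 10 occupied => index 0.
Insert 650: h=9, slots 9,10,0,1 occupied => index 2.
Table: [245, 293, 650, _, 541, _, _, 437, _, 23, 430]

0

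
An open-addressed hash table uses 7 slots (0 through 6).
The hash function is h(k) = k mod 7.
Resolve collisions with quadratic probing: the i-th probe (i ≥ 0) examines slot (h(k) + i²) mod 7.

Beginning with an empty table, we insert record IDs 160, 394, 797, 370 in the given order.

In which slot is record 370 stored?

3

Insert 160: h=6, slot 6 empty → index 6.
Insert 394: h=2, slot 2 empty → index 2.
Insert 797: h=6, slot 6 occupied → index 0.
Insert 370: h=6, slots 6,0 occupied → index 3.
Table: [797, -, 394, 370, -, -, 160]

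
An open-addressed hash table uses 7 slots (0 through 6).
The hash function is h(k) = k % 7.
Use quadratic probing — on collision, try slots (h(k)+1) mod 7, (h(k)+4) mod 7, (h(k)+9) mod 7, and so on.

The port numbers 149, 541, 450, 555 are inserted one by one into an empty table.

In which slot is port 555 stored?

4

149 hashes to 2; slot 2 is free => place at 2.
541 hashes to 2; 2 taken => place at 3.
450 hashes to 2; 2,3 taken => place at 6.
555 hashes to 2; 2,3,6 taken => place at 4.
Table: [., ., 149, 541, 555, ., 450]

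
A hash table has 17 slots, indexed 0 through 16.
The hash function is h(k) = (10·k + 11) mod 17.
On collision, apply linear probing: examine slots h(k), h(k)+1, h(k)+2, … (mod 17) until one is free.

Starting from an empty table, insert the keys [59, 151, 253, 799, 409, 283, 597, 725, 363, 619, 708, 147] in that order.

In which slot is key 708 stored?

7

Insert 59: h=6, slot 6 empty => index 6.
Insert 151: h=8, slot 8 empty => index 8.
Insert 253: h=8, slot 8 occupied => index 9.
Insert 799: h=11, slot 11 empty => index 11.
Insert 409: h=4, slot 4 empty => index 4.
Insert 283: h=2, slot 2 empty => index 2.
Insert 597: h=14, slot 14 empty => index 14.
Insert 725: h=2, slot 2 occupied => index 3.
Insert 363: h=3, slots 3,4 occupied => index 5.
Insert 619: h=13, slot 13 empty => index 13.
Insert 708: h=2, slots 2,3,4,5,6 occupied => index 7.
Insert 147: h=2, slots 2,3,4,5,6,7,8,9 occupied => index 10.
Table: [., ., 283, 725, 409, 363, 59, 708, 151, 253, 147, 799, ., 619, 597, ., .]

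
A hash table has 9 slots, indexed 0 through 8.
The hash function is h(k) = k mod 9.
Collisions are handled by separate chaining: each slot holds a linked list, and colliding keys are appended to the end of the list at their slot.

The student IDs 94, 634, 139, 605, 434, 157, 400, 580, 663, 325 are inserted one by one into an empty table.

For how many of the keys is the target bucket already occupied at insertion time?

Insert 94: h=4, bucket 4 empty -> new chain.
Insert 634: h=4, bucket 4 nonempty -> append to chain.
Insert 139: h=4, bucket 4 nonempty -> append to chain.
Insert 605: h=2, bucket 2 empty -> new chain.
Insert 434: h=2, bucket 2 nonempty -> append to chain.
Insert 157: h=4, bucket 4 nonempty -> append to chain.
Insert 400: h=4, bucket 4 nonempty -> append to chain.
Insert 580: h=4, bucket 4 nonempty -> append to chain.
Insert 663: h=6, bucket 6 empty -> new chain.
Insert 325: h=1, bucket 1 empty -> new chain.
Final buckets:
0: —
1: 325
2: 605 -> 434
3: —
4: 94 -> 634 -> 139 -> 157 -> 400 -> 580
5: —
6: 663
7: —
8: —

6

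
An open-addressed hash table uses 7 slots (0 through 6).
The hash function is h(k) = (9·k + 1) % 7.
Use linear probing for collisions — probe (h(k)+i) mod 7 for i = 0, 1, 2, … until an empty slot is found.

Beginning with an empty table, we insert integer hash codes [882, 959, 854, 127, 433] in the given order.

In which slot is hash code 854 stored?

Insert 882: h=1, slot 1 empty => index 1.
Insert 959: h=1, slot 1 occupied => index 2.
Insert 854: h=1, slots 1,2 occupied => index 3.
Insert 127: h=3, slot 3 occupied => index 4.
Insert 433: h=6, slot 6 empty => index 6.
Table: [_, 882, 959, 854, 127, _, 433]

3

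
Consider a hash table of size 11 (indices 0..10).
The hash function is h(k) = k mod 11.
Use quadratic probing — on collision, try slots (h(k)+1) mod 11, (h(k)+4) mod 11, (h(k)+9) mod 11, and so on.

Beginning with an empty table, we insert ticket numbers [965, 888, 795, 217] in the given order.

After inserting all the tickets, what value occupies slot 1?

217

Insert 965: h=8, slot 8 empty → index 8.
Insert 888: h=8, slot 8 occupied → index 9.
Insert 795: h=3, slot 3 empty → index 3.
Insert 217: h=8, slots 8,9 occupied → index 1.
Table: [—, 217, —, 795, —, —, —, —, 965, 888, —]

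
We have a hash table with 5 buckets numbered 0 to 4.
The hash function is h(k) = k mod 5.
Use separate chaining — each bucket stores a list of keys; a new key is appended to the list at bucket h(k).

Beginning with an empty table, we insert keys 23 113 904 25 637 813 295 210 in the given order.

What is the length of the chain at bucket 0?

3

Insert 23: h=3, bucket 3 empty -> new chain.
Insert 113: h=3, bucket 3 nonempty -> append to chain.
Insert 904: h=4, bucket 4 empty -> new chain.
Insert 25: h=0, bucket 0 empty -> new chain.
Insert 637: h=2, bucket 2 empty -> new chain.
Insert 813: h=3, bucket 3 nonempty -> append to chain.
Insert 295: h=0, bucket 0 nonempty -> append to chain.
Insert 210: h=0, bucket 0 nonempty -> append to chain.
Final buckets:
0: 25 -> 295 -> 210
1: .
2: 637
3: 23 -> 113 -> 813
4: 904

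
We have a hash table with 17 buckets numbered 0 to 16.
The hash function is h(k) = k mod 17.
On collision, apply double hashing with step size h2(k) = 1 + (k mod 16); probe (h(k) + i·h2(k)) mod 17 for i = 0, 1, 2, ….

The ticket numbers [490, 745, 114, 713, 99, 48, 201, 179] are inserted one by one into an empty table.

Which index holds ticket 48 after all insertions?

490 hashes to 14; slot 14 is free -> place at 14.
745 hashes to 14, h2=10; 14 taken -> place at 7.
114 hashes to 12; slot 12 is free -> place at 12.
713 hashes to 16; slot 16 is free -> place at 16.
99 hashes to 14, h2=4; 14 taken -> place at 1.
48 hashes to 14, h2=1; 14 taken -> place at 15.
201 hashes to 14, h2=10; 14,7 taken -> place at 0.
179 hashes to 9; slot 9 is free -> place at 9.
Table: [201, 99, _, _, _, _, _, 745, _, 179, _, _, 114, _, 490, 48, 713]

15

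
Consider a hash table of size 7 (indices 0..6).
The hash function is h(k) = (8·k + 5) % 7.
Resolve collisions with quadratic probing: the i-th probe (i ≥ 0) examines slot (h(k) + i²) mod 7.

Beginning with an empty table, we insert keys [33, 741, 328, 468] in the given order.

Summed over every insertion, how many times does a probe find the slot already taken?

3

33 hashes to 3; slot 3 is free => place at 3.
741 hashes to 4; slot 4 is free => place at 4.
328 hashes to 4; 4 taken => place at 5.
468 hashes to 4; 4,5 taken => place at 1.
Table: [_, 468, _, 33, 741, 328, _]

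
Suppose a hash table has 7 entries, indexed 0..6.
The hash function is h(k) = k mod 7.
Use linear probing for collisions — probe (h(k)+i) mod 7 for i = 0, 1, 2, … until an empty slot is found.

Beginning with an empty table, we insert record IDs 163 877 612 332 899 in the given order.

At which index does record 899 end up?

Insert 163: h=2, slot 2 empty -> index 2.
Insert 877: h=2, slot 2 occupied -> index 3.
Insert 612: h=3, slot 3 occupied -> index 4.
Insert 332: h=3, slots 3,4 occupied -> index 5.
Insert 899: h=3, slots 3,4,5 occupied -> index 6.
Table: [_, _, 163, 877, 612, 332, 899]

6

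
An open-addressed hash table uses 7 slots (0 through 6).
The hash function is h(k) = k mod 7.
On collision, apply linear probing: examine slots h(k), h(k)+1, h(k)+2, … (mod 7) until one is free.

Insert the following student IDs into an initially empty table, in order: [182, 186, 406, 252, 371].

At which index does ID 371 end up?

Insert 182: h=0, slot 0 empty → index 0.
Insert 186: h=4, slot 4 empty → index 4.
Insert 406: h=0, slot 0 occupied → index 1.
Insert 252: h=0, slots 0,1 occupied → index 2.
Insert 371: h=0, slots 0,1,2 occupied → index 3.
Table: [182, 406, 252, 371, 186, _, _]

3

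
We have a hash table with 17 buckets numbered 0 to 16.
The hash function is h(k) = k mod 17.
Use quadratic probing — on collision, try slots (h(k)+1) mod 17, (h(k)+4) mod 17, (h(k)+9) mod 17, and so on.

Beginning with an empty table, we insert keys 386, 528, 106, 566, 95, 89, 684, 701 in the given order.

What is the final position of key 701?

3

386: h=12 -> slot 12
528: h=1 -> slot 1
106: h=4 -> slot 4
566: h=5 -> slot 5
95: h=10 -> slot 10
89: h=4, probe 4,5,8 -> slot 8
684: h=4, probe 4,5,8,13 -> slot 13
701: h=4, probe 4,5,8,13,3 -> slot 3
Table: [∅, 528, ∅, 701, 106, 566, ∅, ∅, 89, ∅, 95, ∅, 386, 684, ∅, ∅, ∅]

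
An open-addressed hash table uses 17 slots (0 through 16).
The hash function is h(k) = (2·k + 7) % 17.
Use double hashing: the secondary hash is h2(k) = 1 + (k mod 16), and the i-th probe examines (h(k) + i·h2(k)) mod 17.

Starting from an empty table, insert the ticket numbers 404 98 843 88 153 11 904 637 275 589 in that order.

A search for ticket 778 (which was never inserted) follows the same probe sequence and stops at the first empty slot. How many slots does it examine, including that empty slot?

404 hashes to 16; slot 16 is free => place at 16.
98 hashes to 16, h2=3; 16 taken => place at 2.
843 hashes to 10; slot 10 is free => place at 10.
88 hashes to 13; slot 13 is free => place at 13.
153 hashes to 7; slot 7 is free => place at 7.
11 hashes to 12; slot 12 is free => place at 12.
904 hashes to 13, h2=9; 13 taken => place at 5.
637 hashes to 6; slot 6 is free => place at 6.
275 hashes to 13, h2=4; 13 taken => place at 0.
589 hashes to 12, h2=14; 12 taken => place at 9.
Table: [275, ., 98, ., ., 904, 637, 153, ., 589, 843, ., 11, 88, ., ., 404]
Lookup 778: h=16, h2=11, probe 16,10,4 → slot 4 empty, not found.

3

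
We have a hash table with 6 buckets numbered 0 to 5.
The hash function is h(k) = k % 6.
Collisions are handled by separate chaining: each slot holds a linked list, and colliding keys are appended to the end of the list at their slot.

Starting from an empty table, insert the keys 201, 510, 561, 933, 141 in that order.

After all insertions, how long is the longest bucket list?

4

201 -> bucket 3
510 -> bucket 0
561 -> bucket 3 (collision)
933 -> bucket 3 (collision)
141 -> bucket 3 (collision)
Final buckets:
0: 510
1: —
2: —
3: 201 -> 561 -> 933 -> 141
4: —
5: —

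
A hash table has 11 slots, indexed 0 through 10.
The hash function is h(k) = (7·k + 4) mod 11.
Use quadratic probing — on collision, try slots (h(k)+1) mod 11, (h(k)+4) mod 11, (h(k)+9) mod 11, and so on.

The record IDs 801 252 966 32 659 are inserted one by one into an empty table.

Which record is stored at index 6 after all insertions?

659

801 hashes to 1; slot 1 is free => place at 1.
252 hashes to 8; slot 8 is free => place at 8.
966 hashes to 1; 1 taken => place at 2.
32 hashes to 8; 8 taken => place at 9.
659 hashes to 8; 8,9,1 taken => place at 6.
Table: [., 801, 966, ., ., ., 659, ., 252, 32, .]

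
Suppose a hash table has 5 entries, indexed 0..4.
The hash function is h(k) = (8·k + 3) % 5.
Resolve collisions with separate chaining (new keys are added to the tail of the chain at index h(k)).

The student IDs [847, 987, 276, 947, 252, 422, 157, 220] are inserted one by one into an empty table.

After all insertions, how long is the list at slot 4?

847 -> bucket 4
987 -> bucket 4 (collision)
276 -> bucket 1
947 -> bucket 4 (collision)
252 -> bucket 4 (collision)
422 -> bucket 4 (collision)
157 -> bucket 4 (collision)
220 -> bucket 3
Final buckets:
0: —
1: 276
2: —
3: 220
4: 847 -> 987 -> 947 -> 252 -> 422 -> 157

6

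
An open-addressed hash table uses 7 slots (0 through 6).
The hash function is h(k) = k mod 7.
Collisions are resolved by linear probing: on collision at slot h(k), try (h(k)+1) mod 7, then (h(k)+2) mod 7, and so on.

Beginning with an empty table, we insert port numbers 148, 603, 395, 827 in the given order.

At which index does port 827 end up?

4

Insert 148: h=1, slot 1 empty → index 1.
Insert 603: h=1, slot 1 occupied → index 2.
Insert 395: h=3, slot 3 empty → index 3.
Insert 827: h=1, slots 1,2,3 occupied → index 4.
Table: [∅, 148, 603, 395, 827, ∅, ∅]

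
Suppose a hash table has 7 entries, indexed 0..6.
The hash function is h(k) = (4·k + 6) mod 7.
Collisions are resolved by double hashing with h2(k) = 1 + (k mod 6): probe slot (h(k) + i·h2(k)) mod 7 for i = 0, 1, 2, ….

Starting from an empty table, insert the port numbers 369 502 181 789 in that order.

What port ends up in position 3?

369: h=5 -> slot 5
502: h=5, h2=5, probe 5,3 -> slot 3
181: h=2 -> slot 2
789: h=5, h2=4, probe 5,2,6 -> slot 6
Table: [., ., 181, 502, ., 369, 789]

502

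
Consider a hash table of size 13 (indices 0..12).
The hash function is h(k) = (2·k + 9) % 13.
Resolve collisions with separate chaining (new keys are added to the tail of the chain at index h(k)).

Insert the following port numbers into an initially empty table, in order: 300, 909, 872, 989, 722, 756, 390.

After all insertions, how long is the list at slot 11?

3

Insert 300: h=11, bucket 11 empty -> new chain.
Insert 909: h=7, bucket 7 empty -> new chain.
Insert 872: h=11, bucket 11 nonempty -> append to chain.
Insert 989: h=11, bucket 11 nonempty -> append to chain.
Insert 722: h=10, bucket 10 empty -> new chain.
Insert 756: h=0, bucket 0 empty -> new chain.
Insert 390: h=9, bucket 9 empty -> new chain.
Final buckets:
0: 756
1: -
2: -
3: -
4: -
5: -
6: -
7: 909
8: -
9: 390
10: 722
11: 300 -> 872 -> 989
12: -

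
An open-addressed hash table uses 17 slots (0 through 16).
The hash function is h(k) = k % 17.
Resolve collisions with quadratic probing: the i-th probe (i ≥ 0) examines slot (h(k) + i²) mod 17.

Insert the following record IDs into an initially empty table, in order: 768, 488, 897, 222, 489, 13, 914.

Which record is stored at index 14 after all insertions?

768 hashes to 3; slot 3 is free → place at 3.
488 hashes to 12; slot 12 is free → place at 12.
897 hashes to 13; slot 13 is free → place at 13.
222 hashes to 1; slot 1 is free → place at 1.
489 hashes to 13; 13 taken → place at 14.
13 hashes to 13; 13,14 taken → place at 0.
914 hashes to 13; 13,14,0 taken → place at 5.
Table: [13, 222, _, 768, _, 914, _, _, _, _, _, _, 488, 897, 489, _, _]

489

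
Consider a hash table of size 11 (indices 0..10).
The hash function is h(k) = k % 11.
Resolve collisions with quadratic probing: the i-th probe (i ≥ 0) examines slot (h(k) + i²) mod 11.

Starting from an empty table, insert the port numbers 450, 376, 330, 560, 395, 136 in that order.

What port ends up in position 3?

450 hashes to 10; slot 10 is free -> place at 10.
376 hashes to 2; slot 2 is free -> place at 2.
330 hashes to 0; slot 0 is free -> place at 0.
560 hashes to 10; 10,0 taken -> place at 3.
395 hashes to 10; 10,0,3 taken -> place at 8.
136 hashes to 4; slot 4 is free -> place at 4.
Table: [330, -, 376, 560, 136, -, -, -, 395, -, 450]

560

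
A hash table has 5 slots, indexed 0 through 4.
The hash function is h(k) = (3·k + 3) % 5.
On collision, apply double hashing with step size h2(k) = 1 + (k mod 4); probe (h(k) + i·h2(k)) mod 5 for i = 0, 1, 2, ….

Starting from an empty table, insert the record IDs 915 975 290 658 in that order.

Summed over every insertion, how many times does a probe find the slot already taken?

915 hashes to 3; slot 3 is free => place at 3.
975 hashes to 3, h2=4; 3 taken => place at 2.
290 hashes to 3, h2=3; 3 taken => place at 1.
658 hashes to 2, h2=3; 2 taken => place at 0.
Table: [658, 290, 975, 915, ∅]

3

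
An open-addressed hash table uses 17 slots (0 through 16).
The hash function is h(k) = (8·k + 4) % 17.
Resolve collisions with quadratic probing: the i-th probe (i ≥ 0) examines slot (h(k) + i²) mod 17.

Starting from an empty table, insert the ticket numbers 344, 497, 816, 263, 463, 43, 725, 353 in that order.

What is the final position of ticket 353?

10

344: h=2 → slot 2
497: h=2, probe 2,3 → slot 3
816: h=4 → slot 4
263: h=0 → slot 0
463: h=2, probe 2,3,6 → slot 6
43: h=8 → slot 8
725: h=7 → slot 7
353: h=6, probe 6,7,10 → slot 10
Table: [263, ., 344, 497, 816, ., 463, 725, 43, ., 353, ., ., ., ., ., .]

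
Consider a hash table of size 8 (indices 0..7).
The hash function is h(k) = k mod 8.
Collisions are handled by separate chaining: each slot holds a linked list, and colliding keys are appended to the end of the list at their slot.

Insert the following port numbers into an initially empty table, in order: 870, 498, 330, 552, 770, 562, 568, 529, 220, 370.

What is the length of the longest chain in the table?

5

Insert 870: h=6, bucket 6 empty → new chain.
Insert 498: h=2, bucket 2 empty → new chain.
Insert 330: h=2, bucket 2 nonempty → append to chain.
Insert 552: h=0, bucket 0 empty → new chain.
Insert 770: h=2, bucket 2 nonempty → append to chain.
Insert 562: h=2, bucket 2 nonempty → append to chain.
Insert 568: h=0, bucket 0 nonempty → append to chain.
Insert 529: h=1, bucket 1 empty → new chain.
Insert 220: h=4, bucket 4 empty → new chain.
Insert 370: h=2, bucket 2 nonempty → append to chain.
Final buckets:
0: 552 -> 568
1: 529
2: 498 -> 330 -> 770 -> 562 -> 370
3: ∅
4: 220
5: ∅
6: 870
7: ∅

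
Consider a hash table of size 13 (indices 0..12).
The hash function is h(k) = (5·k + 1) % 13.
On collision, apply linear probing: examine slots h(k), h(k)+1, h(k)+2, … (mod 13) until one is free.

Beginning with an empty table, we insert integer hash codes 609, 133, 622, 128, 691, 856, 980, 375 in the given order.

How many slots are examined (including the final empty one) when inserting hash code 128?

3

Insert 609: h=4, slot 4 empty -> index 4.
Insert 133: h=3, slot 3 empty -> index 3.
Insert 622: h=4, slot 4 occupied -> index 5.
Insert 128: h=4, slots 4,5 occupied -> index 6.
Insert 691: h=11, slot 11 empty -> index 11.
Insert 856: h=4, slots 4,5,6 occupied -> index 7.
Insert 980: h=0, slot 0 empty -> index 0.
Insert 375: h=4, slots 4,5,6,7 occupied -> index 8.
Table: [980, _, _, 133, 609, 622, 128, 856, 375, _, _, 691, _]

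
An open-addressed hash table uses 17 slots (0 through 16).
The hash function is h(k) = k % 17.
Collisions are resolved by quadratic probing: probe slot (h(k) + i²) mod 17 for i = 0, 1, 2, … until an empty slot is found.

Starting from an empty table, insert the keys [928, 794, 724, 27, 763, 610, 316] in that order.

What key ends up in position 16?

Insert 928: h=10, slot 10 empty -> index 10.
Insert 794: h=12, slot 12 empty -> index 12.
Insert 724: h=10, slot 10 occupied -> index 11.
Insert 27: h=10, slots 10,11 occupied -> index 14.
Insert 763: h=15, slot 15 empty -> index 15.
Insert 610: h=15, slot 15 occupied -> index 16.
Insert 316: h=10, slots 10,11,14 occupied -> index 2.
Table: [∅, ∅, 316, ∅, ∅, ∅, ∅, ∅, ∅, ∅, 928, 724, 794, ∅, 27, 763, 610]

610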